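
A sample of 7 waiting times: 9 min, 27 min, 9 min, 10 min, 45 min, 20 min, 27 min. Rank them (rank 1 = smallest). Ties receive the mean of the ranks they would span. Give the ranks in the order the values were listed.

1.5, 5.5, 1.5, 3, 7, 4, 5.5

Sorted (ascending): 9, 9, 10, 20, 27, 27, 45
The 2 values of 9 occupy positions 1–2 → average rank (1+2)/2 = 1.5.
The 2 values of 27 occupy positions 5–6 → average rank (5+6)/2 = 5.5.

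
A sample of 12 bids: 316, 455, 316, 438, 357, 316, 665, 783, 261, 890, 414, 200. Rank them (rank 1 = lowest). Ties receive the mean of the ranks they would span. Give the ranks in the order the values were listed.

4, 9, 4, 8, 6, 4, 10, 11, 2, 12, 7, 1

Sorted (ascending): 200, 261, 316, 316, 316, 357, 414, 438, 455, 665, 783, 890
The 3 values of 316 occupy positions 3–5 → average rank 4.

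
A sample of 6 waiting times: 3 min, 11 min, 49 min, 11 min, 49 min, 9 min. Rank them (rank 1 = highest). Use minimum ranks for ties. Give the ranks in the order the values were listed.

Sorted (descending): 49, 49, 11, 11, 9, 3
The 2 values of 49 occupy positions 1–2 → each gets rank 1.
The 2 values of 11 occupy positions 3–4 → each gets rank 3.

6, 3, 1, 3, 1, 5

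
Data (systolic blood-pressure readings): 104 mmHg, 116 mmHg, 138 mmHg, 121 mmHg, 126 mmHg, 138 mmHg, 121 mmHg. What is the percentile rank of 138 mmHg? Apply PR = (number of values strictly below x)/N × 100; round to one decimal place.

N = 7.
Strictly below 138: 5. Equal to 138: 2.
PR = 5/7 × 100 = 71.4

71.4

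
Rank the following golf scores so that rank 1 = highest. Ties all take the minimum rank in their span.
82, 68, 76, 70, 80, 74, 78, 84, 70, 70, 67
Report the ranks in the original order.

Sorted (descending): 84, 82, 80, 78, 76, 74, 70, 70, 70, 68, 67
The 3 values of 70 occupy positions 7–9 → each gets rank 7.

2, 10, 5, 7, 3, 6, 4, 1, 7, 7, 11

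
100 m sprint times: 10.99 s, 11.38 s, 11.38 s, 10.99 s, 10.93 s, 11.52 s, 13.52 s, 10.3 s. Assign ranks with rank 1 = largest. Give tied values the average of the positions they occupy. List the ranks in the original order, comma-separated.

Sorted (descending): 13.52, 11.52, 11.38, 11.38, 10.99, 10.99, 10.93, 10.3
The 2 values of 11.38 occupy positions 3–4 → average rank (3+4)/2 = 3.5.
The 2 values of 10.99 occupy positions 5–6 → average rank (5+6)/2 = 5.5.

5.5, 3.5, 3.5, 5.5, 7, 2, 1, 8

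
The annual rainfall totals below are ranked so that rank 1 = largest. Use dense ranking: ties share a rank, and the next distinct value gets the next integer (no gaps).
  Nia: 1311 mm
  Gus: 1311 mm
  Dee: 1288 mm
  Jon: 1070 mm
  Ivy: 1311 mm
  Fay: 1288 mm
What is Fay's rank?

2

Sorted (descending): 1311, 1311, 1311, 1288, 1288, 1070
The 3 values of 1311 share dense rank 1.
The 2 values of 1288 share dense rank 2.
Remaining distinct values take the next consecutive integers.
Fay has value 1288 mm → rank 2.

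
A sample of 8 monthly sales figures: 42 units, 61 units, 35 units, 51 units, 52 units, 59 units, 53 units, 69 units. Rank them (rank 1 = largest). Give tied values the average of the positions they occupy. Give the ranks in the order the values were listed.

7, 2, 8, 6, 5, 3, 4, 1

Sorted (descending): 69, 61, 59, 53, 52, 51, 42, 35
No ties — each value takes its position as its rank.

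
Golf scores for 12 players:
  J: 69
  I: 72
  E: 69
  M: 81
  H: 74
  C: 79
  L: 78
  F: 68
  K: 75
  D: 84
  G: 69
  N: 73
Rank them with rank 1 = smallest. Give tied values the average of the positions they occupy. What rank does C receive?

10

Sorted (ascending): 68, 69, 69, 69, 72, 73, 74, 75, 78, 79, 81, 84
The 3 values of 69 occupy positions 2–4 → average rank 3.
C has value 79 → rank 10.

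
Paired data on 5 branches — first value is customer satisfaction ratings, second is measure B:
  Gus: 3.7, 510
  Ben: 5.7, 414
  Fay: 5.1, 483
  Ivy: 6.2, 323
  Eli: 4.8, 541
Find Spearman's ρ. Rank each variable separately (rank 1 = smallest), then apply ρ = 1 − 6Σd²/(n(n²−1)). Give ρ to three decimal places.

-0.900

Ranks of variable 1: 1, 4, 3, 5, 2
Ranks of variable 2: 4, 2, 3, 1, 5
d = r₁ − r₂: -3, 2, 0, 4, -3
d²: 9, 4, 0, 16, 9; Σd² = 38
ρ = 1 − 6·38/(5·24) = 1 − 228/120 = -0.900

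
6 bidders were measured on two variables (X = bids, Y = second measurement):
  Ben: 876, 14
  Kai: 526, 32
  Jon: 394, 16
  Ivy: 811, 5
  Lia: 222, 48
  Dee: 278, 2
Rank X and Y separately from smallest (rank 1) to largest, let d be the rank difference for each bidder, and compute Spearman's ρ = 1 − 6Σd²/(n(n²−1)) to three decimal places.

-0.314

Ranks of variable 1: 6, 4, 3, 5, 1, 2
Ranks of variable 2: 3, 5, 4, 2, 6, 1
d = r₁ − r₂: 3, -1, -1, 3, -5, 1
d²: 9, 1, 1, 9, 25, 1; Σd² = 46
ρ = 1 − 6·46/(6·35) = 1 − 276/210 = -0.314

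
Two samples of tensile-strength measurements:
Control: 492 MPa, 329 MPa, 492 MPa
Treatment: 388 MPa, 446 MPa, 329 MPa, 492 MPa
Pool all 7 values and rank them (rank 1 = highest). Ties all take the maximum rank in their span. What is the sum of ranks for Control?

13

Sorted (descending): 492, 492, 492, 446, 388, 329, 329
The 3 values of 492 occupy positions 1–3 → each gets rank 3.
The 2 values of 329 occupy positions 6–7 → each gets rank 7.
Control values → pooled ranks: 492→3, 329→7, 492→3
Rank sum = 3 + 7 + 3 = 13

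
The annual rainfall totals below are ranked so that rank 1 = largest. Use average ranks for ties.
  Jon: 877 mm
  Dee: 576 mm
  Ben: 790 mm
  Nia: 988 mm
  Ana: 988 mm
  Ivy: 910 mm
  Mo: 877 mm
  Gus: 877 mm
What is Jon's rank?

5

Sorted (descending): 988, 988, 910, 877, 877, 877, 790, 576
The 2 values of 988 occupy positions 1–2 → average rank (1+2)/2 = 1.5.
The 3 values of 877 occupy positions 4–6 → average rank 5.
Jon has value 877 mm → rank 5.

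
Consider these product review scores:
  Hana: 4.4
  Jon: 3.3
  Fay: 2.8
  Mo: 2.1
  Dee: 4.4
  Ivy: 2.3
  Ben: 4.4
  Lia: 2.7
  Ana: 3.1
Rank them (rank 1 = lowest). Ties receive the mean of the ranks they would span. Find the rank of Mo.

Sorted (ascending): 2.1, 2.3, 2.7, 2.8, 3.1, 3.3, 4.4, 4.4, 4.4
The 3 values of 4.4 occupy positions 7–9 → average rank 8.
Mo has value 2.1 → rank 1.

1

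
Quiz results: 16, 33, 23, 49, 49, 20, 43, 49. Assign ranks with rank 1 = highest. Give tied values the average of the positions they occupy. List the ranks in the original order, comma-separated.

8, 5, 6, 2, 2, 7, 4, 2

Sorted (descending): 49, 49, 49, 43, 33, 23, 20, 16
The 3 values of 49 occupy positions 1–3 → average rank 2.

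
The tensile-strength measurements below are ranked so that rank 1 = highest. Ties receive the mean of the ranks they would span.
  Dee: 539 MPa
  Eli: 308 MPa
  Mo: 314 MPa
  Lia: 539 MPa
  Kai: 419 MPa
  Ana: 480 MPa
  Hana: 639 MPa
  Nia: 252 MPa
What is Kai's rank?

5

Sorted (descending): 639, 539, 539, 480, 419, 314, 308, 252
The 2 values of 539 occupy positions 2–3 → average rank (2+3)/2 = 2.5.
Kai has value 419 MPa → rank 5.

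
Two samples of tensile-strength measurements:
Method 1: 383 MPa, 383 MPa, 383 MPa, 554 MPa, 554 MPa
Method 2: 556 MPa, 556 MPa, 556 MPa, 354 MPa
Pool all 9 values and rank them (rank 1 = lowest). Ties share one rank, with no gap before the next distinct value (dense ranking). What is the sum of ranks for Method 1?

Sorted (ascending): 354, 383, 383, 383, 554, 554, 556, 556, 556
The 3 values of 383 share dense rank 2.
The 2 values of 554 share dense rank 3.
The 3 values of 556 share dense rank 4.
Remaining distinct values take the next consecutive integers.
Method 1 values → pooled ranks: 383→2, 383→2, 383→2, 554→3, 554→3
Rank sum = 2 + 2 + 2 + 3 + 3 = 12

12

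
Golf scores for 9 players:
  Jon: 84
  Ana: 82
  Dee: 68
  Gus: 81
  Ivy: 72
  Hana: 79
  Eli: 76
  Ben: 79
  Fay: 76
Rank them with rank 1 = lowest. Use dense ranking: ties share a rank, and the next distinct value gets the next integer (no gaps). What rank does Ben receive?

Sorted (ascending): 68, 72, 76, 76, 79, 79, 81, 82, 84
The 2 values of 76 share dense rank 3.
The 2 values of 79 share dense rank 4.
Remaining distinct values take the next consecutive integers.
Ben has value 79 → rank 4.

4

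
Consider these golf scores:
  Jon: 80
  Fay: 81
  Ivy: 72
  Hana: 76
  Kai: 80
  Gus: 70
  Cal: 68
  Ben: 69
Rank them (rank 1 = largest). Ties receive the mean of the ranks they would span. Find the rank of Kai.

Sorted (descending): 81, 80, 80, 76, 72, 70, 69, 68
The 2 values of 80 occupy positions 2–3 → average rank (2+3)/2 = 2.5.
Kai has value 80 → rank 2.5.

2.5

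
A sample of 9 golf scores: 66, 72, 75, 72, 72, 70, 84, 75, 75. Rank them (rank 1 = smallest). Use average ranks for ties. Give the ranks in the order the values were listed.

1, 4, 7, 4, 4, 2, 9, 7, 7

Sorted (ascending): 66, 70, 72, 72, 72, 75, 75, 75, 84
The 3 values of 72 occupy positions 3–5 → average rank 4.
The 3 values of 75 occupy positions 6–8 → average rank 7.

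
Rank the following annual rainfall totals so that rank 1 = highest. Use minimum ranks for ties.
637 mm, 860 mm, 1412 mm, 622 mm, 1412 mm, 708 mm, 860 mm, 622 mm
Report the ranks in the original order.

6, 3, 1, 7, 1, 5, 3, 7

Sorted (descending): 1412, 1412, 860, 860, 708, 637, 622, 622
The 2 values of 1412 occupy positions 1–2 → each gets rank 1.
The 2 values of 860 occupy positions 3–4 → each gets rank 3.
The 2 values of 622 occupy positions 7–8 → each gets rank 7.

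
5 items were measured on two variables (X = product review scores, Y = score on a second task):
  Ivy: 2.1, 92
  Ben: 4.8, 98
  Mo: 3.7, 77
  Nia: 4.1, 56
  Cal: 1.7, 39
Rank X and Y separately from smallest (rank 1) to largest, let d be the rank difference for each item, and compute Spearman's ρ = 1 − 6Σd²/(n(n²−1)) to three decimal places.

Ranks of variable 1: 2, 5, 3, 4, 1
Ranks of variable 2: 4, 5, 3, 2, 1
d = r₁ − r₂: -2, 0, 0, 2, 0
d²: 4, 0, 0, 4, 0; Σd² = 8
ρ = 1 − 6·8/(5·24) = 1 − 48/120 = 0.600

0.600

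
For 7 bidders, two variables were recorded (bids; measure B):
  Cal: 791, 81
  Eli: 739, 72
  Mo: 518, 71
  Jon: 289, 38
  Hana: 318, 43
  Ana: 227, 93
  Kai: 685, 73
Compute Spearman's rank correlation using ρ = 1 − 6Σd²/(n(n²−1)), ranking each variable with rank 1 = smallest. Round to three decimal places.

0.214

Ranks of variable 1: 7, 6, 4, 2, 3, 1, 5
Ranks of variable 2: 6, 4, 3, 1, 2, 7, 5
d = r₁ − r₂: 1, 2, 1, 1, 1, -6, 0
d²: 1, 4, 1, 1, 1, 36, 0; Σd² = 44
ρ = 1 − 6·44/(7·48) = 1 − 264/336 = 0.214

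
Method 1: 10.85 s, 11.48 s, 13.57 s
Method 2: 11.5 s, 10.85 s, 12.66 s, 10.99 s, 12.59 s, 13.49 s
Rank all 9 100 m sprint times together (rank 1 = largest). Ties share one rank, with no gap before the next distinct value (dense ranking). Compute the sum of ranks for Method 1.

Sorted (descending): 13.57, 13.49, 12.66, 12.59, 11.5, 11.48, 10.99, 10.85, 10.85
The 2 values of 10.85 share dense rank 8.
Remaining distinct values take the next consecutive integers.
Method 1 values → pooled ranks: 10.85→8, 11.48→6, 13.57→1
Rank sum = 8 + 6 + 1 = 15

15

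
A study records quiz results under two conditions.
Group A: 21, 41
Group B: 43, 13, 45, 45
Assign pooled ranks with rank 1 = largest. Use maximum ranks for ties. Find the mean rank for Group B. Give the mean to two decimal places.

3.25

Sorted (descending): 45, 45, 43, 41, 21, 13
The 2 values of 45 occupy positions 1–2 → each gets rank 2.
Group B values → pooled ranks: 43→3, 13→6, 45→2, 45→2
Mean rank = (3 + 6 + 2 + 2) / 4 = 3.25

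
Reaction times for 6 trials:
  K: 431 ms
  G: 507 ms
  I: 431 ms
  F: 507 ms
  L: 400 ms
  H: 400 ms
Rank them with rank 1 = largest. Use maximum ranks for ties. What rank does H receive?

6

Sorted (descending): 507, 507, 431, 431, 400, 400
The 2 values of 507 occupy positions 1–2 → each gets rank 2.
The 2 values of 431 occupy positions 3–4 → each gets rank 4.
The 2 values of 400 occupy positions 5–6 → each gets rank 6.
H has value 400 ms → rank 6.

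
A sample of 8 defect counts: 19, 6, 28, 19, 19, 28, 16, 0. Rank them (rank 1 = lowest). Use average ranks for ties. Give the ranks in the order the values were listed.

Sorted (ascending): 0, 6, 16, 19, 19, 19, 28, 28
The 3 values of 19 occupy positions 4–6 → average rank 5.
The 2 values of 28 occupy positions 7–8 → average rank (7+8)/2 = 7.5.

5, 2, 7.5, 5, 5, 7.5, 3, 1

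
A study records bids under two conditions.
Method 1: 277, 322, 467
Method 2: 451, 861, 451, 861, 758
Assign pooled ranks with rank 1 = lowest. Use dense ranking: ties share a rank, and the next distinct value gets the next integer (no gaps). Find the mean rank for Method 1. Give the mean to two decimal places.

Sorted (ascending): 277, 322, 451, 451, 467, 758, 861, 861
The 2 values of 451 share dense rank 3.
The 2 values of 861 share dense rank 6.
Remaining distinct values take the next consecutive integers.
Method 1 values → pooled ranks: 277→1, 322→2, 467→4
Mean rank = (1 + 2 + 4) / 3 = 2.33

2.33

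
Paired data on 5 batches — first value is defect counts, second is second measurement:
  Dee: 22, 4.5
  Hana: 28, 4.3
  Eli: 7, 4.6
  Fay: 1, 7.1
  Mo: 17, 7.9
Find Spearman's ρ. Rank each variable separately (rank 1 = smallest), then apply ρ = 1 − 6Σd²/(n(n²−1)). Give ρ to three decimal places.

Ranks of variable 1: 4, 5, 2, 1, 3
Ranks of variable 2: 2, 1, 3, 4, 5
d = r₁ − r₂: 2, 4, -1, -3, -2
d²: 4, 16, 1, 9, 4; Σd² = 34
ρ = 1 − 6·34/(5·24) = 1 − 204/120 = -0.700

-0.700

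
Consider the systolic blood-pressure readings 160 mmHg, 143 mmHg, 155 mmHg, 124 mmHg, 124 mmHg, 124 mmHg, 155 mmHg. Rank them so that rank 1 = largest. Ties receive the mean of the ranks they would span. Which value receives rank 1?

160

Sorted (descending): 160, 155, 155, 143, 124, 124, 124
The 2 values of 155 occupy positions 2–3 → average rank (2+3)/2 = 2.5.
The 3 values of 124 occupy positions 5–7 → average rank 6.
Rank 1 → value 160.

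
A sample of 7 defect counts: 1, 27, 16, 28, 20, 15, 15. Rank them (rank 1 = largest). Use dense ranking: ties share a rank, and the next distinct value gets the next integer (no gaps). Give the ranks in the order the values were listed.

6, 2, 4, 1, 3, 5, 5

Sorted (descending): 28, 27, 20, 16, 15, 15, 1
The 2 values of 15 share dense rank 5.
Remaining distinct values take the next consecutive integers.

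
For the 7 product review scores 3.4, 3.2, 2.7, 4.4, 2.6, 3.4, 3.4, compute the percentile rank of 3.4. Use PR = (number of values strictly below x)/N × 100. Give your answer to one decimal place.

N = 7.
Strictly below 3.4: 3. Equal to 3.4: 3.
PR = 3/7 × 100 = 42.9

42.9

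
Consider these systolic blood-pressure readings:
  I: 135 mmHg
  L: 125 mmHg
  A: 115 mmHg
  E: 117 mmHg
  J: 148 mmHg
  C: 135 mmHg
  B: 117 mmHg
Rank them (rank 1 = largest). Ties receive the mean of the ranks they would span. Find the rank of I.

Sorted (descending): 148, 135, 135, 125, 117, 117, 115
The 2 values of 135 occupy positions 2–3 → average rank (2+3)/2 = 2.5.
The 2 values of 117 occupy positions 5–6 → average rank (5+6)/2 = 5.5.
I has value 135 mmHg → rank 2.5.

2.5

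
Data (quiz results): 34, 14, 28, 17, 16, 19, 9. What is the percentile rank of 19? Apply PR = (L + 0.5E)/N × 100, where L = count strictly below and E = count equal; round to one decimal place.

64.3

N = 7.
Strictly below 19: 4. Equal to 19: 1.
PR = (4 + 0.5·1)/7 × 100 = 64.3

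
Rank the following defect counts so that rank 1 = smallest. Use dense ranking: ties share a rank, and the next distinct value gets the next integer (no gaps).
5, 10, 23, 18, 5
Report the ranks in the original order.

1, 2, 4, 3, 1

Sorted (ascending): 5, 5, 10, 18, 23
The 2 values of 5 share dense rank 1.
Remaining distinct values take the next consecutive integers.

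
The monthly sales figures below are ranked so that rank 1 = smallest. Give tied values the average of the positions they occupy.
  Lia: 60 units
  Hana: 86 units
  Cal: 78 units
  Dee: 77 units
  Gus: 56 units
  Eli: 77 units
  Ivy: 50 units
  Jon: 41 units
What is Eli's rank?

5.5

Sorted (ascending): 41, 50, 56, 60, 77, 77, 78, 86
The 2 values of 77 occupy positions 5–6 → average rank (5+6)/2 = 5.5.
Eli has value 77 units → rank 5.5.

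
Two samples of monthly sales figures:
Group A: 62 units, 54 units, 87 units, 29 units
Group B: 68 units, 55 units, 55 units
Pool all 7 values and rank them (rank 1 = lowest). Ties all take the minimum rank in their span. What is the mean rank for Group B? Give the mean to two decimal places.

Sorted (ascending): 29, 54, 55, 55, 62, 68, 87
The 2 values of 55 occupy positions 3–4 → each gets rank 3.
Group B values → pooled ranks: 68→6, 55→3, 55→3
Mean rank = (6 + 3 + 3) / 3 = 4.00

4.00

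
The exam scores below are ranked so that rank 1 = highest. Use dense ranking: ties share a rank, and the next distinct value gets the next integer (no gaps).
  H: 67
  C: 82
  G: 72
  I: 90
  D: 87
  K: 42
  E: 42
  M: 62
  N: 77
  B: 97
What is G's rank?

6

Sorted (descending): 97, 90, 87, 82, 77, 72, 67, 62, 42, 42
The 2 values of 42 share dense rank 9.
Remaining distinct values take the next consecutive integers.
G has value 72 → rank 6.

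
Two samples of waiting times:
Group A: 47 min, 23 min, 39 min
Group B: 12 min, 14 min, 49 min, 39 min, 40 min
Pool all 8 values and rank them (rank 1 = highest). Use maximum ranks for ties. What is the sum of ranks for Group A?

Sorted (descending): 49, 47, 40, 39, 39, 23, 14, 12
The 2 values of 39 occupy positions 4–5 → each gets rank 5.
Group A values → pooled ranks: 47→2, 23→6, 39→5
Rank sum = 2 + 6 + 5 = 13

13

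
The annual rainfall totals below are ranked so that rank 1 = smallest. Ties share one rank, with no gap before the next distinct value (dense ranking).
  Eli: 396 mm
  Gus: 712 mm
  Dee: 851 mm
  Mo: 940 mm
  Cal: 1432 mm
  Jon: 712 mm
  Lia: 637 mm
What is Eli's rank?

1

Sorted (ascending): 396, 637, 712, 712, 851, 940, 1432
The 2 values of 712 share dense rank 3.
Remaining distinct values take the next consecutive integers.
Eli has value 396 mm → rank 1.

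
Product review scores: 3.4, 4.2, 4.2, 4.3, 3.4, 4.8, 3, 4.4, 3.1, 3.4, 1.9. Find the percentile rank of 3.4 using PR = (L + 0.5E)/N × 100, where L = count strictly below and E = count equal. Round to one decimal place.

N = 11.
Strictly below 3.4: 3. Equal to 3.4: 3.
PR = (3 + 0.5·3)/11 × 100 = 40.9

40.9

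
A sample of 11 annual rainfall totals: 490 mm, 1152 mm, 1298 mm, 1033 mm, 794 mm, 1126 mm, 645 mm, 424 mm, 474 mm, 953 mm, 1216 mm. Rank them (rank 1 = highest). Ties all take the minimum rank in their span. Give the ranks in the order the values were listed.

9, 3, 1, 5, 7, 4, 8, 11, 10, 6, 2

Sorted (descending): 1298, 1216, 1152, 1126, 1033, 953, 794, 645, 490, 474, 424
No ties — each value takes its position as its rank.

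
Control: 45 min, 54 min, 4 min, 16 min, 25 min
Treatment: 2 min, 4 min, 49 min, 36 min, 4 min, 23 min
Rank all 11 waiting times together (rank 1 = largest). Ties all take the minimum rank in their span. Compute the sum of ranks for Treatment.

39

Sorted (descending): 54, 49, 45, 36, 25, 23, 16, 4, 4, 4, 2
The 3 values of 4 occupy positions 8–10 → each gets rank 8.
Treatment values → pooled ranks: 2→11, 4→8, 49→2, 36→4, 4→8, 23→6
Rank sum = 11 + 8 + 2 + 4 + 8 + 6 = 39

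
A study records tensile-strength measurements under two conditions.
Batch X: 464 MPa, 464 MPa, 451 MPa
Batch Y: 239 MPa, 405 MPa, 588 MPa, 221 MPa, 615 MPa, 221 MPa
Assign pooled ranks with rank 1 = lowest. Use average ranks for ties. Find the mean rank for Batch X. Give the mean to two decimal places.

Sorted (ascending): 221, 221, 239, 405, 451, 464, 464, 588, 615
The 2 values of 221 occupy positions 1–2 → average rank (1+2)/2 = 1.5.
The 2 values of 464 occupy positions 6–7 → average rank (6+7)/2 = 6.5.
Batch X values → pooled ranks: 464→6.5, 464→6.5, 451→5
Mean rank = (6.5 + 6.5 + 5) / 3 = 6.00

6.00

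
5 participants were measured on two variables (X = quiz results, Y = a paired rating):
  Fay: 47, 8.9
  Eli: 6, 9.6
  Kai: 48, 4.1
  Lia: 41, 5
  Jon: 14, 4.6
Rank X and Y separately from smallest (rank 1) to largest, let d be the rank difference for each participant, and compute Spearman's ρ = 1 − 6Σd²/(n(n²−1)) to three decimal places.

Ranks of variable 1: 4, 1, 5, 3, 2
Ranks of variable 2: 4, 5, 1, 3, 2
d = r₁ − r₂: 0, -4, 4, 0, 0
d²: 0, 16, 16, 0, 0; Σd² = 32
ρ = 1 − 6·32/(5·24) = 1 − 192/120 = -0.600

-0.600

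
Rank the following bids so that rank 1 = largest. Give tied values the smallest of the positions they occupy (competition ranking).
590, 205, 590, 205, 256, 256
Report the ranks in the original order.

Sorted (descending): 590, 590, 256, 256, 205, 205
The 2 values of 590 occupy positions 1–2 → each gets rank 1.
The 2 values of 256 occupy positions 3–4 → each gets rank 3.
The 2 values of 205 occupy positions 5–6 → each gets rank 5.

1, 5, 1, 5, 3, 3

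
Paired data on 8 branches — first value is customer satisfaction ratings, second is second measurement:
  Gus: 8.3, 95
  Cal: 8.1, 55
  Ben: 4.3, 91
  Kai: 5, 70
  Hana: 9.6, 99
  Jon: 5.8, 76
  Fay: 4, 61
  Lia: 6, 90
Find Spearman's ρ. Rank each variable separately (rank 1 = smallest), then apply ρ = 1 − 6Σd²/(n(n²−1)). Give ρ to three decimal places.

Ranks of variable 1: 7, 6, 2, 3, 8, 4, 1, 5
Ranks of variable 2: 7, 1, 6, 3, 8, 4, 2, 5
d = r₁ − r₂: 0, 5, -4, 0, 0, 0, -1, 0
d²: 0, 25, 16, 0, 0, 0, 1, 0; Σd² = 42
ρ = 1 − 6·42/(8·63) = 1 − 252/504 = 0.500

0.500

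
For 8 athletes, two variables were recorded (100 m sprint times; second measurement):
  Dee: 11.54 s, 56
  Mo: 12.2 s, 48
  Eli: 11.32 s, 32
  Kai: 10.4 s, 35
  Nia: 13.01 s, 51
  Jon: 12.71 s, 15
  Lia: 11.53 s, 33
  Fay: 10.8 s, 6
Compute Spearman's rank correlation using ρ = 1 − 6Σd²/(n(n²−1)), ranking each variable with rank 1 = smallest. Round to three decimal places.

0.381

Ranks of variable 1: 5, 6, 3, 1, 8, 7, 4, 2
Ranks of variable 2: 8, 6, 3, 5, 7, 2, 4, 1
d = r₁ − r₂: -3, 0, 0, -4, 1, 5, 0, 1
d²: 9, 0, 0, 16, 1, 25, 0, 1; Σd² = 52
ρ = 1 − 6·52/(8·63) = 1 − 312/504 = 0.381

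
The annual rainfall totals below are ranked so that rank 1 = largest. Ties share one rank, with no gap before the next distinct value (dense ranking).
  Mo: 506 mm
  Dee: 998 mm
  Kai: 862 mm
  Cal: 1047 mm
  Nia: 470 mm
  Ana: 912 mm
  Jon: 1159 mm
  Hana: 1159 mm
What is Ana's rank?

4

Sorted (descending): 1159, 1159, 1047, 998, 912, 862, 506, 470
The 2 values of 1159 share dense rank 1.
Remaining distinct values take the next consecutive integers.
Ana has value 912 mm → rank 4.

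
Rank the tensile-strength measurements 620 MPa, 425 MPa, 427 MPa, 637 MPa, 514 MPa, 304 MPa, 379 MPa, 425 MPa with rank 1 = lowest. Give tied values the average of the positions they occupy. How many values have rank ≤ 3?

2

Sorted (ascending): 304, 379, 425, 425, 427, 514, 620, 637
The 2 values of 425 occupy positions 3–4 → average rank (3+4)/2 = 3.5.
Ranks ≤ 3: {1, 2} → 2 values.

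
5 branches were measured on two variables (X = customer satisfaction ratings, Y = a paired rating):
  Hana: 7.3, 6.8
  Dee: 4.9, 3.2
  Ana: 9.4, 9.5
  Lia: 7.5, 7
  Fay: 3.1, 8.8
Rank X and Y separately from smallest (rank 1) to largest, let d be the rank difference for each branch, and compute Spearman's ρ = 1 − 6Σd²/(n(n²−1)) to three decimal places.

Ranks of variable 1: 3, 2, 5, 4, 1
Ranks of variable 2: 2, 1, 5, 3, 4
d = r₁ − r₂: 1, 1, 0, 1, -3
d²: 1, 1, 0, 1, 9; Σd² = 12
ρ = 1 − 6·12/(5·24) = 1 − 72/120 = 0.400

0.400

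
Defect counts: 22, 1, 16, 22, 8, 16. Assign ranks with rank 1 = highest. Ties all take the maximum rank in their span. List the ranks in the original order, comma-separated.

Sorted (descending): 22, 22, 16, 16, 8, 1
The 2 values of 22 occupy positions 1–2 → each gets rank 2.
The 2 values of 16 occupy positions 3–4 → each gets rank 4.

2, 6, 4, 2, 5, 4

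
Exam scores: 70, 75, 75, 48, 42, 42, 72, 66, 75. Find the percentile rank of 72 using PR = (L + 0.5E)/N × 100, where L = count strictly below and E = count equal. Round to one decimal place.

61.1

N = 9.
Strictly below 72: 5. Equal to 72: 1.
PR = (5 + 0.5·1)/9 × 100 = 61.1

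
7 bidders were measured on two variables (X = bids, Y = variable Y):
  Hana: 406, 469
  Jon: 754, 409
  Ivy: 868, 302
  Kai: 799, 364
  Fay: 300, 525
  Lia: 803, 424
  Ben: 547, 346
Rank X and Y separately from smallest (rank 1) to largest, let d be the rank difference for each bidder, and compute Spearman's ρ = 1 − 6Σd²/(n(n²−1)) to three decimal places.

Ranks of variable 1: 2, 4, 7, 5, 1, 6, 3
Ranks of variable 2: 6, 4, 1, 3, 7, 5, 2
d = r₁ − r₂: -4, 0, 6, 2, -6, 1, 1
d²: 16, 0, 36, 4, 36, 1, 1; Σd² = 94
ρ = 1 − 6·94/(7·48) = 1 − 564/336 = -0.679

-0.679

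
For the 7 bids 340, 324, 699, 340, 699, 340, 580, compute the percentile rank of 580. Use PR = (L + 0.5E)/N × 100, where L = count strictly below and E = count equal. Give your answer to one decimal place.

64.3

N = 7.
Strictly below 580: 4. Equal to 580: 1.
PR = (4 + 0.5·1)/7 × 100 = 64.3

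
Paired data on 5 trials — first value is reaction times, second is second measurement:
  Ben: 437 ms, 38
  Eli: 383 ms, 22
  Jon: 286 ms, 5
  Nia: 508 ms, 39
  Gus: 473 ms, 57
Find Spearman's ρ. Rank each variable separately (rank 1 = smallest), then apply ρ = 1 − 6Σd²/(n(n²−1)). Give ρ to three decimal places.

0.900

Ranks of variable 1: 3, 2, 1, 5, 4
Ranks of variable 2: 3, 2, 1, 4, 5
d = r₁ − r₂: 0, 0, 0, 1, -1
d²: 0, 0, 0, 1, 1; Σd² = 2
ρ = 1 − 6·2/(5·24) = 1 − 12/120 = 0.900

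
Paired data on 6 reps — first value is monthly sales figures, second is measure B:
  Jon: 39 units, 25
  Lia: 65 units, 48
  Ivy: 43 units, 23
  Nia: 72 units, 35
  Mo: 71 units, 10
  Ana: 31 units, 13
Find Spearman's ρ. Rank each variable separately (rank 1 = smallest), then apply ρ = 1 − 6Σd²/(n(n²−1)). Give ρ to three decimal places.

0.257

Ranks of variable 1: 2, 4, 3, 6, 5, 1
Ranks of variable 2: 4, 6, 3, 5, 1, 2
d = r₁ − r₂: -2, -2, 0, 1, 4, -1
d²: 4, 4, 0, 1, 16, 1; Σd² = 26
ρ = 1 − 6·26/(6·35) = 1 − 156/210 = 0.257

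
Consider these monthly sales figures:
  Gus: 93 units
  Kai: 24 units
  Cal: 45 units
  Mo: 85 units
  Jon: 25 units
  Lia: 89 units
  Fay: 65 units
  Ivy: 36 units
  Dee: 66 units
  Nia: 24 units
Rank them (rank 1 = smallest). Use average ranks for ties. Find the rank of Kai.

Sorted (ascending): 24, 24, 25, 36, 45, 65, 66, 85, 89, 93
The 2 values of 24 occupy positions 1–2 → average rank (1+2)/2 = 1.5.
Kai has value 24 units → rank 1.5.

1.5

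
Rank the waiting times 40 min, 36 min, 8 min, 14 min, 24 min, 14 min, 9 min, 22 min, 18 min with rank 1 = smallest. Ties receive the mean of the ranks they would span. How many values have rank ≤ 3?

Sorted (ascending): 8, 9, 14, 14, 18, 22, 24, 36, 40
The 2 values of 14 occupy positions 3–4 → average rank (3+4)/2 = 3.5.
Ranks ≤ 3: {1, 2} → 2 values.

2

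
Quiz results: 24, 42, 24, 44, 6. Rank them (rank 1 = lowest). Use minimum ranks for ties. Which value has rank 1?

Sorted (ascending): 6, 24, 24, 42, 44
The 2 values of 24 occupy positions 2–3 → each gets rank 2.
Rank 1 → value 6.

6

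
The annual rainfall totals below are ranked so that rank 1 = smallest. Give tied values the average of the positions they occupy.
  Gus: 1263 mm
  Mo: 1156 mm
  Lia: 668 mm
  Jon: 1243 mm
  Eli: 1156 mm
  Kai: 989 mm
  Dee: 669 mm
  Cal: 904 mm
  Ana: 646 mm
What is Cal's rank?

Sorted (ascending): 646, 668, 669, 904, 989, 1156, 1156, 1243, 1263
The 2 values of 1156 occupy positions 6–7 → average rank (6+7)/2 = 6.5.
Cal has value 904 mm → rank 4.

4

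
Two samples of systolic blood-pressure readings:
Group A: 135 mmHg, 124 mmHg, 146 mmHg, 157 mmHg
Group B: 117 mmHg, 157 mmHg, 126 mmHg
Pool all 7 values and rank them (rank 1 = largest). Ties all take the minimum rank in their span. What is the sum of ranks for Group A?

14

Sorted (descending): 157, 157, 146, 135, 126, 124, 117
The 2 values of 157 occupy positions 1–2 → each gets rank 1.
Group A values → pooled ranks: 135→4, 124→6, 146→3, 157→1
Rank sum = 4 + 6 + 3 + 1 = 14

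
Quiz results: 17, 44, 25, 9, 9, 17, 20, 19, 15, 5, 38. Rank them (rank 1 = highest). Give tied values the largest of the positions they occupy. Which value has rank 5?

Sorted (descending): 44, 38, 25, 20, 19, 17, 17, 15, 9, 9, 5
The 2 values of 17 occupy positions 6–7 → each gets rank 7.
The 2 values of 9 occupy positions 9–10 → each gets rank 10.
Rank 5 → value 19.

19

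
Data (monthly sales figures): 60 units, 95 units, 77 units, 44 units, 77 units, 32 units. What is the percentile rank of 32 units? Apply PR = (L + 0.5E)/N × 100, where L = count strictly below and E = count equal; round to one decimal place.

N = 6.
Strictly below 32: 0. Equal to 32: 1.
PR = (0 + 0.5·1)/6 × 100 = 8.3

8.3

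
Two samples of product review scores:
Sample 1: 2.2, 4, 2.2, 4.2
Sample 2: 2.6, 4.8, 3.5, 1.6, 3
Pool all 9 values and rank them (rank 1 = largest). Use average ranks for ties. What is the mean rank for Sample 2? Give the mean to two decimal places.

5.00

Sorted (descending): 4.8, 4.2, 4, 3.5, 3, 2.6, 2.2, 2.2, 1.6
The 2 values of 2.2 occupy positions 7–8 → average rank (7+8)/2 = 7.5.
Sample 2 values → pooled ranks: 2.6→6, 4.8→1, 3.5→4, 1.6→9, 3→5
Mean rank = (6 + 1 + 4 + 9 + 5) / 5 = 5.00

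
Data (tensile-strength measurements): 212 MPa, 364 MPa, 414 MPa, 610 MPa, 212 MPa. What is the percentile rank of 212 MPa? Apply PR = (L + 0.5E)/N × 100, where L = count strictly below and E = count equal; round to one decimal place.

N = 5.
Strictly below 212: 0. Equal to 212: 2.
PR = (0 + 0.5·2)/5 × 100 = 20.0

20.0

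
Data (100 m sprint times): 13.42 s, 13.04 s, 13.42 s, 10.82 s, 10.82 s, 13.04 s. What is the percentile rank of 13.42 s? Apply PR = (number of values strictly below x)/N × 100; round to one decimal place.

N = 6.
Strictly below 13.42: 4. Equal to 13.42: 2.
PR = 4/6 × 100 = 66.7

66.7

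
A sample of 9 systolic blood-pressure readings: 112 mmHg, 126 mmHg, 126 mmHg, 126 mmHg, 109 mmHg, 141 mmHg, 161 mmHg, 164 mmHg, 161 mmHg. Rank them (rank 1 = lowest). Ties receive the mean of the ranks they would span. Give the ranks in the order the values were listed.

2, 4, 4, 4, 1, 6, 7.5, 9, 7.5

Sorted (ascending): 109, 112, 126, 126, 126, 141, 161, 161, 164
The 3 values of 126 occupy positions 3–5 → average rank 4.
The 2 values of 161 occupy positions 7–8 → average rank (7+8)/2 = 7.5.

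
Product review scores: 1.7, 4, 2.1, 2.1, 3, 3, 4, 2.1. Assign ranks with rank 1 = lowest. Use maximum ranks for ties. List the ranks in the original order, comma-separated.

1, 8, 4, 4, 6, 6, 8, 4

Sorted (ascending): 1.7, 2.1, 2.1, 2.1, 3, 3, 4, 4
The 3 values of 2.1 occupy positions 2–4 → each gets rank 4.
The 2 values of 3 occupy positions 5–6 → each gets rank 6.
The 2 values of 4 occupy positions 7–8 → each gets rank 8.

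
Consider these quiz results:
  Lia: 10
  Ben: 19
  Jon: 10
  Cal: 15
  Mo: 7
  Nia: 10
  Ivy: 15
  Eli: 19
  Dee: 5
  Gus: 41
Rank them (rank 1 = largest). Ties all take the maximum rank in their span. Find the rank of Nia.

8

Sorted (descending): 41, 19, 19, 15, 15, 10, 10, 10, 7, 5
The 2 values of 19 occupy positions 2–3 → each gets rank 3.
The 2 values of 15 occupy positions 4–5 → each gets rank 5.
The 3 values of 10 occupy positions 6–8 → each gets rank 8.
Nia has value 10 → rank 8.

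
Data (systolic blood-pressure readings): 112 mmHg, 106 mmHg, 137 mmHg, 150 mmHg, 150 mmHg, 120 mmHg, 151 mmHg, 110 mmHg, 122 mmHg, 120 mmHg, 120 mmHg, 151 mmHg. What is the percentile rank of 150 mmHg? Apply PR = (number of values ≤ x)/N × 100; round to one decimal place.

83.3

N = 12.
Strictly below 150: 8. Equal to 150: 2.
PR = 10/12 × 100 = 83.3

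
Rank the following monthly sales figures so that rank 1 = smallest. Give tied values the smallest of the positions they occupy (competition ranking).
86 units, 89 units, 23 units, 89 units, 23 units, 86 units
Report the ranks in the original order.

Sorted (ascending): 23, 23, 86, 86, 89, 89
The 2 values of 23 occupy positions 1–2 → each gets rank 1.
The 2 values of 86 occupy positions 3–4 → each gets rank 3.
The 2 values of 89 occupy positions 5–6 → each gets rank 5.

3, 5, 1, 5, 1, 3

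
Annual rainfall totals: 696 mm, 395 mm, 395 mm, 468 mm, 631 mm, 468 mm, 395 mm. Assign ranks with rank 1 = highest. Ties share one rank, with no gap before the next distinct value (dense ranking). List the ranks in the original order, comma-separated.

Sorted (descending): 696, 631, 468, 468, 395, 395, 395
The 2 values of 468 share dense rank 3.
The 3 values of 395 share dense rank 4.
Remaining distinct values take the next consecutive integers.

1, 4, 4, 3, 2, 3, 4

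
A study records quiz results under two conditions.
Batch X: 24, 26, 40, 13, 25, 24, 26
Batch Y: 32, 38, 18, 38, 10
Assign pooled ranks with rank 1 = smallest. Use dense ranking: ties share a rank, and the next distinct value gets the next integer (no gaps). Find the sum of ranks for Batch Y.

27

Sorted (ascending): 10, 13, 18, 24, 24, 25, 26, 26, 32, 38, 38, 40
The 2 values of 24 share dense rank 4.
The 2 values of 26 share dense rank 6.
The 2 values of 38 share dense rank 8.
Remaining distinct values take the next consecutive integers.
Batch Y values → pooled ranks: 32→7, 38→8, 18→3, 38→8, 10→1
Rank sum = 7 + 8 + 3 + 8 + 1 = 27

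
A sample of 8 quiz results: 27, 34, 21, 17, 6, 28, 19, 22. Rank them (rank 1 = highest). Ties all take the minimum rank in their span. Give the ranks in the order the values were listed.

3, 1, 5, 7, 8, 2, 6, 4

Sorted (descending): 34, 28, 27, 22, 21, 19, 17, 6
No ties — each value takes its position as its rank.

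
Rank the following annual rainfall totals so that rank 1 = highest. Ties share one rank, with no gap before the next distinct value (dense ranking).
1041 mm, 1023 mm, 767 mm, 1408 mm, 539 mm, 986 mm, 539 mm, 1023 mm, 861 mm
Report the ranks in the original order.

2, 3, 6, 1, 7, 4, 7, 3, 5

Sorted (descending): 1408, 1041, 1023, 1023, 986, 861, 767, 539, 539
The 2 values of 1023 share dense rank 3.
The 2 values of 539 share dense rank 7.
Remaining distinct values take the next consecutive integers.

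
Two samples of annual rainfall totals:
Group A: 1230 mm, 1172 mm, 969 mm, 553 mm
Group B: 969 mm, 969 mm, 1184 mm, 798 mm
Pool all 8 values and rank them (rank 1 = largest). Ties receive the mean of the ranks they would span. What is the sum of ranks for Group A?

17

Sorted (descending): 1230, 1184, 1172, 969, 969, 969, 798, 553
The 3 values of 969 occupy positions 4–6 → average rank 5.
Group A values → pooled ranks: 1230→1, 1172→3, 969→5, 553→8
Rank sum = 1 + 3 + 5 + 8 = 17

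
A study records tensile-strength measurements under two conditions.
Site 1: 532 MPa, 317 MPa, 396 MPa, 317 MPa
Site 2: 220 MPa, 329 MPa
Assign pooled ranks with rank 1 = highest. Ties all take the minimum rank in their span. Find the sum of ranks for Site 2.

Sorted (descending): 532, 396, 329, 317, 317, 220
The 2 values of 317 occupy positions 4–5 → each gets rank 4.
Site 2 values → pooled ranks: 220→6, 329→3
Rank sum = 6 + 3 = 9

9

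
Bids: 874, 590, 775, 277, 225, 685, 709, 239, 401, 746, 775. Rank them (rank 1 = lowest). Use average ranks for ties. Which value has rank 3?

277

Sorted (ascending): 225, 239, 277, 401, 590, 685, 709, 746, 775, 775, 874
The 2 values of 775 occupy positions 9–10 → average rank (9+10)/2 = 9.5.
Rank 3 → value 277.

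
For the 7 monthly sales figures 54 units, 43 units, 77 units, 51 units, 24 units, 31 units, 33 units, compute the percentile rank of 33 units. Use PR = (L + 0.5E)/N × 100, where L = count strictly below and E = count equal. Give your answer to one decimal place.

N = 7.
Strictly below 33: 2. Equal to 33: 1.
PR = (2 + 0.5·1)/7 × 100 = 35.7

35.7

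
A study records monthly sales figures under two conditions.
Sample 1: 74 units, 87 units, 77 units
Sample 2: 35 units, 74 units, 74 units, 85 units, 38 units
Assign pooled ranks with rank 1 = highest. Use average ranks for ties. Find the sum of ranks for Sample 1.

9

Sorted (descending): 87, 85, 77, 74, 74, 74, 38, 35
The 3 values of 74 occupy positions 4–6 → average rank 5.
Sample 1 values → pooled ranks: 74→5, 87→1, 77→3
Rank sum = 5 + 1 + 3 = 9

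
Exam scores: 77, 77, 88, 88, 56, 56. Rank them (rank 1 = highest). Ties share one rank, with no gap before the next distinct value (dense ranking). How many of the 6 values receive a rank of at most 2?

4

Sorted (descending): 88, 88, 77, 77, 56, 56
The 2 values of 88 share dense rank 1.
The 2 values of 77 share dense rank 2.
The 2 values of 56 share dense rank 3.
Ranks ≤ 2: {1, 1, 2, 2} → 4 values.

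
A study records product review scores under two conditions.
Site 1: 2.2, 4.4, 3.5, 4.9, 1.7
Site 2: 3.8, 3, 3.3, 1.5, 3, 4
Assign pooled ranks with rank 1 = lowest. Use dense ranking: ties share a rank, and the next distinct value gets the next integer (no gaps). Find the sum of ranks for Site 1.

30

Sorted (ascending): 1.5, 1.7, 2.2, 3, 3, 3.3, 3.5, 3.8, 4, 4.4, 4.9
The 2 values of 3 share dense rank 4.
Remaining distinct values take the next consecutive integers.
Site 1 values → pooled ranks: 2.2→3, 4.4→9, 3.5→6, 4.9→10, 1.7→2
Rank sum = 3 + 9 + 6 + 10 + 2 = 30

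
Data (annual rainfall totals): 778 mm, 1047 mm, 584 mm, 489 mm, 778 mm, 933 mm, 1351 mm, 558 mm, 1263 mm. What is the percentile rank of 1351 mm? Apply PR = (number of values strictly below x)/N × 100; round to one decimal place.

88.9

N = 9.
Strictly below 1351: 8. Equal to 1351: 1.
PR = 8/9 × 100 = 88.9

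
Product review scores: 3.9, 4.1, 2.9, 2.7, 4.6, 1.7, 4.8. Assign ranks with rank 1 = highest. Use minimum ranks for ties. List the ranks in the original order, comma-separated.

4, 3, 5, 6, 2, 7, 1

Sorted (descending): 4.8, 4.6, 4.1, 3.9, 2.9, 2.7, 1.7
No ties — each value takes its position as its rank.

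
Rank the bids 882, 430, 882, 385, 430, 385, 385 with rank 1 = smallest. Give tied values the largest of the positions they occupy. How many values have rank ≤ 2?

0

Sorted (ascending): 385, 385, 385, 430, 430, 882, 882
The 3 values of 385 occupy positions 1–3 → each gets rank 3.
The 2 values of 430 occupy positions 4–5 → each gets rank 5.
The 2 values of 882 occupy positions 6–7 → each gets rank 7.
Ranks ≤ 2: {} → 0 values.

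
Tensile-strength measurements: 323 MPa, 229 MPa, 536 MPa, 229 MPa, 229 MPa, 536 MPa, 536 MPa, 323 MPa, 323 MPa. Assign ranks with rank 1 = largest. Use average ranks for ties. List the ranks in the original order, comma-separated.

5, 8, 2, 8, 8, 2, 2, 5, 5

Sorted (descending): 536, 536, 536, 323, 323, 323, 229, 229, 229
The 3 values of 536 occupy positions 1–3 → average rank 2.
The 3 values of 323 occupy positions 4–6 → average rank 5.
The 3 values of 229 occupy positions 7–9 → average rank 8.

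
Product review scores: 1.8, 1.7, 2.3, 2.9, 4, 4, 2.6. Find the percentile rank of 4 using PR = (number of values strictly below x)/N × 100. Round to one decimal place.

71.4

N = 7.
Strictly below 4: 5. Equal to 4: 2.
PR = 5/7 × 100 = 71.4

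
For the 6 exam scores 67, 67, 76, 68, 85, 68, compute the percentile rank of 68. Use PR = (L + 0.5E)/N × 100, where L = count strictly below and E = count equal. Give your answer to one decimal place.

N = 6.
Strictly below 68: 2. Equal to 68: 2.
PR = (2 + 0.5·2)/6 × 100 = 50.0

50.0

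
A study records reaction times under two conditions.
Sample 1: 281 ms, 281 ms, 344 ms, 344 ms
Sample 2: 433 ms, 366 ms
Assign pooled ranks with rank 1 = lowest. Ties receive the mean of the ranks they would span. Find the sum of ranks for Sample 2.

Sorted (ascending): 281, 281, 344, 344, 366, 433
The 2 values of 281 occupy positions 1–2 → average rank (1+2)/2 = 1.5.
The 2 values of 344 occupy positions 3–4 → average rank (3+4)/2 = 3.5.
Sample 2 values → pooled ranks: 433→6, 366→5
Rank sum = 6 + 5 = 11

11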